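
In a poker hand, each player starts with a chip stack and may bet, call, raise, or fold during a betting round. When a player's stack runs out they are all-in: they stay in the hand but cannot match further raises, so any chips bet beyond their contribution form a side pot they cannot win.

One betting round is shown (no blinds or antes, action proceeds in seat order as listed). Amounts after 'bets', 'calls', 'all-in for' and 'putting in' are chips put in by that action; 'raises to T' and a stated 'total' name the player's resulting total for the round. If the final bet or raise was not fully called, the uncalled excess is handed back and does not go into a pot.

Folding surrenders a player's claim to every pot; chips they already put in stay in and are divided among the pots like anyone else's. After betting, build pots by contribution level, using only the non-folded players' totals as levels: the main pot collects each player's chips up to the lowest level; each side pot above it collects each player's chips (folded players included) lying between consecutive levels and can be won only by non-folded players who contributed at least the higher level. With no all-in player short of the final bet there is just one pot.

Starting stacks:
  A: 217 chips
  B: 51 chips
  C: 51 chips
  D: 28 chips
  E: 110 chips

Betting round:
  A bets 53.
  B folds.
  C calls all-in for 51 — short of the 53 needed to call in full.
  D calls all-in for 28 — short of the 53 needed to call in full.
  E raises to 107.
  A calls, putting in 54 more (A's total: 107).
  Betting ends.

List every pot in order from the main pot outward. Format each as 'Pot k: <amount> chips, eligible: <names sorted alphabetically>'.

Contributions: A=107, C=51, D=28, E=107
Folded: B
Pot levels (distinct totals of non-folded players): 28, 51, 107
Layer 1-28: 28 each from A, C, D, E = 28*4 = 112 chips; eligible A, C, D, E
Layer 29-51: 23 each from A, C, E = 23*3 = 69 chips; eligible A, C, E
Layer 52-107: 56 each from A, E = 56*2 = 112 chips; eligible A, E

Pot 1: 112 chips, eligible: A, C, D, E
Pot 2: 69 chips, eligible: A, C, E
Pot 3: 112 chips, eligible: A, E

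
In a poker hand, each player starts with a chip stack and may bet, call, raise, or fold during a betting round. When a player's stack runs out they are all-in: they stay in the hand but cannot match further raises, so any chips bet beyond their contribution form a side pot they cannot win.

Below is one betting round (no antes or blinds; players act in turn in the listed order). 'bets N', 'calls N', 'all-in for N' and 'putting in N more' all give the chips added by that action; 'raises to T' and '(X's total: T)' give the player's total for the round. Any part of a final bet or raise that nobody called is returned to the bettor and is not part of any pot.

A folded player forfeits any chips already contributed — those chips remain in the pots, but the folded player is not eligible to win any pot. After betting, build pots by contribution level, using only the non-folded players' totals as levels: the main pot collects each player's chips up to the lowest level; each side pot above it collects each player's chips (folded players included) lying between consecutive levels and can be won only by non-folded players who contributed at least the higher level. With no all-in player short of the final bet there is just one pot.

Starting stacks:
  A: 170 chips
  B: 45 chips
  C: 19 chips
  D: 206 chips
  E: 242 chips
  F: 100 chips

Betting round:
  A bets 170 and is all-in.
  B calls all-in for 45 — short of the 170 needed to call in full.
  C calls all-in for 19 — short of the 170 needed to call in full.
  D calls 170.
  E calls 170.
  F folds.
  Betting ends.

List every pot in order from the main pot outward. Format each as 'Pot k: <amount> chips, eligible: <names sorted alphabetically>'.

Pot 1: 95 chips, eligible: A, B, C, D, E
Pot 2: 104 chips, eligible: A, B, D, E
Pot 3: 375 chips, eligible: A, D, E

Derivation:
Contributions: A=170, B=45, C=19, D=170, E=170
Folded: F
Pot levels (distinct totals of non-folded players): 19, 45, 170
Layer 1-19: 19 each from A, B, C, D, E = 19*5 = 95 chips; eligible A, B, C, D, E
Layer 20-45: 26 each from A, B, D, E = 26*4 = 104 chips; eligible A, B, D, E
Layer 46-170: 125 each from A, D, E = 125*3 = 375 chips; eligible A, D, E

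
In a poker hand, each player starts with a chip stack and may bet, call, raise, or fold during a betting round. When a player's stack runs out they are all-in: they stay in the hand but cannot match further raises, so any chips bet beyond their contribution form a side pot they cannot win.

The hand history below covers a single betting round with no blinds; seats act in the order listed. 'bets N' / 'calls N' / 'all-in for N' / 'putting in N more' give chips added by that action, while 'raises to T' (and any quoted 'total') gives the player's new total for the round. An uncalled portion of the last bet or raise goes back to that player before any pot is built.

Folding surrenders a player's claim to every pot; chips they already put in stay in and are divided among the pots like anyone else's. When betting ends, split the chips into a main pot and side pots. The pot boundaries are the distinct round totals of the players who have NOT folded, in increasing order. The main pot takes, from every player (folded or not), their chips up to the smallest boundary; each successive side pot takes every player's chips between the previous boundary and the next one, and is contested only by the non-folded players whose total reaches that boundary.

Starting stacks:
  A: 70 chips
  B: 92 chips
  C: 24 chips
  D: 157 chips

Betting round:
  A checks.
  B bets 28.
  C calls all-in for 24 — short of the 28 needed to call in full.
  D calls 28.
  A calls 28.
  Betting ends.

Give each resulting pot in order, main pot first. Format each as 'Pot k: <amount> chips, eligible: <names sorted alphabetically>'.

Pot 1: 96 chips, eligible: A, B, C, D
Pot 2: 12 chips, eligible: A, B, D

Derivation:
Contributions: A=28, B=28, C=24, D=28
Pot levels (distinct totals of non-folded players): 24, 28
Layer 1-24: 24 each from A, B, C, D = 24*4 = 96 chips; eligible A, B, C, D
Layer 25-28: 4 each from A, B, D = 4*3 = 12 chips; eligible A, B, D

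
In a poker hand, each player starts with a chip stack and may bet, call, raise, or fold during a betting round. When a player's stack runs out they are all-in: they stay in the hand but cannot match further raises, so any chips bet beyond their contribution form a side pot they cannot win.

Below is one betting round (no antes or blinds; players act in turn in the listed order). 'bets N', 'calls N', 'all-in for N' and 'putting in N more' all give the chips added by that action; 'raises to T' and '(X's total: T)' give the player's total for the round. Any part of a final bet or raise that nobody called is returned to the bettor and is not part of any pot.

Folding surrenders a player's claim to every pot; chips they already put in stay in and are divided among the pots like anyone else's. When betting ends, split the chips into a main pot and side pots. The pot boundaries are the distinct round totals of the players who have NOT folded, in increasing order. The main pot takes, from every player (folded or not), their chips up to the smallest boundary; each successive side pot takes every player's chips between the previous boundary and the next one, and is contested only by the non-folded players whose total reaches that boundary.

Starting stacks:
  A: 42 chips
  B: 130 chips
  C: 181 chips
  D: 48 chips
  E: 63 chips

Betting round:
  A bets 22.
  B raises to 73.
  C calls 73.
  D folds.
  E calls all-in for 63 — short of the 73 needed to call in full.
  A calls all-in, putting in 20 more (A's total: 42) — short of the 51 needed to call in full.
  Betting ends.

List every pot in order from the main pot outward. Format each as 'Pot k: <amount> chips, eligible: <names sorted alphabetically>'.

Pot 1: 168 chips, eligible: A, B, C, E
Pot 2: 63 chips, eligible: B, C, E
Pot 3: 20 chips, eligible: B, C

Derivation:
Contributions: A=42, B=73, C=73, E=63
Folded: D
Pot levels (distinct totals of non-folded players): 42, 63, 73
Layer 1-42: 42 each from A, B, C, E = 42*4 = 168 chips; eligible A, B, C, E
Layer 43-63: 21 each from B, C, E = 21*3 = 63 chips; eligible B, C, E
Layer 64-73: 10 each from B, C = 10*2 = 20 chips; eligible B, C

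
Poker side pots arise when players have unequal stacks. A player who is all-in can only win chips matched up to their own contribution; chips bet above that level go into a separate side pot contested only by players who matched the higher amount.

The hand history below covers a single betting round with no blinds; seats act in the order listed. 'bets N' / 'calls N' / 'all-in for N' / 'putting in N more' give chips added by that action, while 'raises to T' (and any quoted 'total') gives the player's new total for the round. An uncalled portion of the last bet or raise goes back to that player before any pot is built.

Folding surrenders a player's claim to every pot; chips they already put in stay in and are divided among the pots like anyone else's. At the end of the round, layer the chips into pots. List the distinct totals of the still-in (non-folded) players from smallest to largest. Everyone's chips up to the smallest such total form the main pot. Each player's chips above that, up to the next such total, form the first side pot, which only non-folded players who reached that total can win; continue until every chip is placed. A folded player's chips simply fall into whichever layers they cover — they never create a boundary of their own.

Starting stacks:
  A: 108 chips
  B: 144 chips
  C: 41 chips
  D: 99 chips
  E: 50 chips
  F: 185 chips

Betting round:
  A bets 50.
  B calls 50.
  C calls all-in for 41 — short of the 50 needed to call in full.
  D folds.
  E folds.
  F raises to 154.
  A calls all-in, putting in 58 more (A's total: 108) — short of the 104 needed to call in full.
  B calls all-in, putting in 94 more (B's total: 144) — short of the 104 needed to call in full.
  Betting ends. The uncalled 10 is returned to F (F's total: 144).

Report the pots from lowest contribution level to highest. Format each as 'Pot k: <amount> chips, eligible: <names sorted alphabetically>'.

Pot 1: 164 chips, eligible: A, B, C, F
Pot 2: 201 chips, eligible: A, B, F
Pot 3: 72 chips, eligible: B, F

Derivation:
Contributions (after 10 returned to F): A=108, B=144, C=41, F=144
Folded: D, E
Pot levels (distinct totals of non-folded players): 41, 108, 144
Layer 1-41: 41 each from A, B, C, F = 41*4 = 164 chips; eligible A, B, C, F
Layer 42-108: 67 each from A, B, F = 67*3 = 201 chips; eligible A, B, F
Layer 109-144: 36 each from B, F = 36*2 = 72 chips; eligible B, F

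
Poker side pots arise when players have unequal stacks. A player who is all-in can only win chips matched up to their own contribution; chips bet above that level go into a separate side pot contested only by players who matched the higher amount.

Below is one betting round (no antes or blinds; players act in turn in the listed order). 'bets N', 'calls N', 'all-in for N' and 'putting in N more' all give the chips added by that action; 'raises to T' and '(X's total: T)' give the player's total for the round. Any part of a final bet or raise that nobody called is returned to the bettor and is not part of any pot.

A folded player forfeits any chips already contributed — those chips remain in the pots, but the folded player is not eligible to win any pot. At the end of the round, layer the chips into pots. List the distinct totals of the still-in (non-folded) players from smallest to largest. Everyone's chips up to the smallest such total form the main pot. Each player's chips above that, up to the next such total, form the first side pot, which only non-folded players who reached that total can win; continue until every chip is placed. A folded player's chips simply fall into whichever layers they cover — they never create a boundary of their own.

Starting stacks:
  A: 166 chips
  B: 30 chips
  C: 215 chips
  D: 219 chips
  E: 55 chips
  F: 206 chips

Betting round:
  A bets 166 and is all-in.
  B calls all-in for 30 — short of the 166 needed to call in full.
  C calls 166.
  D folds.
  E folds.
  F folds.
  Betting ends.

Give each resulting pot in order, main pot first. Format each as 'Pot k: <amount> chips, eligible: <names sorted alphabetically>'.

Pot 1: 90 chips, eligible: A, B, C
Pot 2: 272 chips, eligible: A, C

Derivation:
Contributions: A=166, B=30, C=166
Folded: D, E, F
Pot levels (distinct totals of non-folded players): 30, 166
Layer 1-30: 30 each from A, B, C = 30*3 = 90 chips; eligible A, B, C
Layer 31-166: 136 each from A, C = 136*2 = 272 chips; eligible A, C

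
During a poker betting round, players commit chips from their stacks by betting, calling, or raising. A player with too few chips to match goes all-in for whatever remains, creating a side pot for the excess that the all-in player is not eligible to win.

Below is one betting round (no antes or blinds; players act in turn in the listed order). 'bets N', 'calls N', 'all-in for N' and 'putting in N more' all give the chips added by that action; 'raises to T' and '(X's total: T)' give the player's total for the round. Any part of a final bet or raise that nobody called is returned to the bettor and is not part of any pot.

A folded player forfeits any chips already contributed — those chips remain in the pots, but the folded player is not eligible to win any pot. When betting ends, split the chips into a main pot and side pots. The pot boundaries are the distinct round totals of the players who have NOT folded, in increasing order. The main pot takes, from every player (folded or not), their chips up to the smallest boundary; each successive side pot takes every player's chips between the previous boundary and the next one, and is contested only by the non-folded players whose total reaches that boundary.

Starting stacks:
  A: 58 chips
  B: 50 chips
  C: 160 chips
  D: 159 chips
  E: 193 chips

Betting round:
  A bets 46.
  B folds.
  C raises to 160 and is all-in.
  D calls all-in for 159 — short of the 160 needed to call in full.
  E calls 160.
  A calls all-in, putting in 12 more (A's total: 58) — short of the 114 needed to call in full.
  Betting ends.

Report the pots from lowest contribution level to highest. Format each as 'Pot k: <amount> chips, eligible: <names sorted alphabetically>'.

Contributions: A=58, C=160, D=159, E=160
Folded: B
Pot levels (distinct totals of non-folded players): 58, 159, 160
Layer 1-58: 58 each from A, C, D, E = 58*4 = 232 chips; eligible A, C, D, E
Layer 59-159: 101 each from C, D, E = 101*3 = 303 chips; eligible C, D, E
Layer 160-160: 1 each from C, E = 1*2 = 2 chips; eligible C, E

Pot 1: 232 chips, eligible: A, C, D, E
Pot 2: 303 chips, eligible: C, D, E
Pot 3: 2 chips, eligible: C, E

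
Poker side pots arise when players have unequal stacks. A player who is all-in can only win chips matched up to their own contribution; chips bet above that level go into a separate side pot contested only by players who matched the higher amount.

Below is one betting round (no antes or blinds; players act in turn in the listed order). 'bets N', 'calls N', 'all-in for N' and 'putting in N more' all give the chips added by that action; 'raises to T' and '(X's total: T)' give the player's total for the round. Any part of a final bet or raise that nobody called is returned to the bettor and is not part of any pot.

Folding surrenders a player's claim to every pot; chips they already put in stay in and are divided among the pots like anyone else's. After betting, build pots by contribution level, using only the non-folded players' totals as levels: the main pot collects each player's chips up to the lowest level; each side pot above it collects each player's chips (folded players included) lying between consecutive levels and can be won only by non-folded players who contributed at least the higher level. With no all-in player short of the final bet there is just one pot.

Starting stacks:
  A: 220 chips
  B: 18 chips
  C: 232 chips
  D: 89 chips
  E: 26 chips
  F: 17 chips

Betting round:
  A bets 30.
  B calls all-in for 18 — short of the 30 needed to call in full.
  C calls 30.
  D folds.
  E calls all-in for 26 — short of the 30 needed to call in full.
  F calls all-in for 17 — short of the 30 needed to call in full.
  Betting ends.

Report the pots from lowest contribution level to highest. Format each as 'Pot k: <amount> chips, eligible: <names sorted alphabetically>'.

Contributions: A=30, B=18, C=30, E=26, F=17
Folded: D
Pot levels (distinct totals of non-folded players): 17, 18, 26, 30
Layer 1-17: 17 each from A, B, C, E, F = 17*5 = 85 chips; eligible A, B, C, E, F
Layer 18-18: 1 each from A, B, C, E = 1*4 = 4 chips; eligible A, B, C, E
Layer 19-26: 8 each from A, C, E = 8*3 = 24 chips; eligible A, C, E
Layer 27-30: 4 each from A, C = 4*2 = 8 chips; eligible A, C

Pot 1: 85 chips, eligible: A, B, C, E, F
Pot 2: 4 chips, eligible: A, B, C, E
Pot 3: 24 chips, eligible: A, C, E
Pot 4: 8 chips, eligible: A, C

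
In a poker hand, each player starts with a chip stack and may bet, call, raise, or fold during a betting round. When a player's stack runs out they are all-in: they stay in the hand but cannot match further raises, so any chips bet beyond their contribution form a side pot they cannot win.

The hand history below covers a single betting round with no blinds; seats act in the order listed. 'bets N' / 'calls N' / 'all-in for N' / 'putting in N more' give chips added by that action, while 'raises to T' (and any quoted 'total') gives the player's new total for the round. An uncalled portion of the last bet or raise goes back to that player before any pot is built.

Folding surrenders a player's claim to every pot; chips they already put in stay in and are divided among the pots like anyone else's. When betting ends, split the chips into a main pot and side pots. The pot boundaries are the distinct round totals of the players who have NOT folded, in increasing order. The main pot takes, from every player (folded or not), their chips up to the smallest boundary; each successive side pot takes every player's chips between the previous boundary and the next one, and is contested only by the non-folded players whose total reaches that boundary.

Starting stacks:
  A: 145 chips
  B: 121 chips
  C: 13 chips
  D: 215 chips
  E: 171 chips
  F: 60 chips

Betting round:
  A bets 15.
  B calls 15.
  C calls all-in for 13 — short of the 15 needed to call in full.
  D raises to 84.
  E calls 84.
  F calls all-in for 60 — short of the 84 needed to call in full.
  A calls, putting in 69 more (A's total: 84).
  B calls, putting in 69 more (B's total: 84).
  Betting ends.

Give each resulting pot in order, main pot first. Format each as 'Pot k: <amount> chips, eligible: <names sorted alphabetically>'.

Contributions: A=84, B=84, C=13, D=84, E=84, F=60
Pot levels (distinct totals of non-folded players): 13, 60, 84
Layer 1-13: 13 each from A, B, C, D, E, F = 13*6 = 78 chips; eligible A, B, C, D, E, F
Layer 14-60: 47 each from A, B, D, E, F = 47*5 = 235 chips; eligible A, B, D, E, F
Layer 61-84: 24 each from A, B, D, E = 24*4 = 96 chips; eligible A, B, D, E

Pot 1: 78 chips, eligible: A, B, C, D, E, F
Pot 2: 235 chips, eligible: A, B, D, E, F
Pot 3: 96 chips, eligible: A, B, D, E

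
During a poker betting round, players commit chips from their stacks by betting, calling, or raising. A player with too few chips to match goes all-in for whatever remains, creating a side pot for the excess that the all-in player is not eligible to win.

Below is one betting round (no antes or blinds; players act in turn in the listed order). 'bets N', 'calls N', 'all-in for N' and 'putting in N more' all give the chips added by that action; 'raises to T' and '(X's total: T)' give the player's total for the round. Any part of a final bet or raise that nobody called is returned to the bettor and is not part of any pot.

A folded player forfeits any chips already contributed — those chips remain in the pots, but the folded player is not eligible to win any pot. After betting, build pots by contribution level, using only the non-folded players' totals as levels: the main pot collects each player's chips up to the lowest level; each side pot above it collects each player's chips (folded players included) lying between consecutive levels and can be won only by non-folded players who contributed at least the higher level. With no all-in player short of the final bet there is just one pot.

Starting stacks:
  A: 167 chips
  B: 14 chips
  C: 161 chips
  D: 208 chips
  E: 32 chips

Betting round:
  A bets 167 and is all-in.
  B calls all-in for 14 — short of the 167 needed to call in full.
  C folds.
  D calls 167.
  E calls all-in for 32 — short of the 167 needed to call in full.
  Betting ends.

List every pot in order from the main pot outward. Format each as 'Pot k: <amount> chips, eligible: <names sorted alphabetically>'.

Pot 1: 56 chips, eligible: A, B, D, E
Pot 2: 54 chips, eligible: A, D, E
Pot 3: 270 chips, eligible: A, D

Derivation:
Contributions: A=167, B=14, D=167, E=32
Folded: C
Pot levels (distinct totals of non-folded players): 14, 32, 167
Layer 1-14: 14 each from A, B, D, E = 14*4 = 56 chips; eligible A, B, D, E
Layer 15-32: 18 each from A, D, E = 18*3 = 54 chips; eligible A, D, E
Layer 33-167: 135 each from A, D = 135*2 = 270 chips; eligible A, D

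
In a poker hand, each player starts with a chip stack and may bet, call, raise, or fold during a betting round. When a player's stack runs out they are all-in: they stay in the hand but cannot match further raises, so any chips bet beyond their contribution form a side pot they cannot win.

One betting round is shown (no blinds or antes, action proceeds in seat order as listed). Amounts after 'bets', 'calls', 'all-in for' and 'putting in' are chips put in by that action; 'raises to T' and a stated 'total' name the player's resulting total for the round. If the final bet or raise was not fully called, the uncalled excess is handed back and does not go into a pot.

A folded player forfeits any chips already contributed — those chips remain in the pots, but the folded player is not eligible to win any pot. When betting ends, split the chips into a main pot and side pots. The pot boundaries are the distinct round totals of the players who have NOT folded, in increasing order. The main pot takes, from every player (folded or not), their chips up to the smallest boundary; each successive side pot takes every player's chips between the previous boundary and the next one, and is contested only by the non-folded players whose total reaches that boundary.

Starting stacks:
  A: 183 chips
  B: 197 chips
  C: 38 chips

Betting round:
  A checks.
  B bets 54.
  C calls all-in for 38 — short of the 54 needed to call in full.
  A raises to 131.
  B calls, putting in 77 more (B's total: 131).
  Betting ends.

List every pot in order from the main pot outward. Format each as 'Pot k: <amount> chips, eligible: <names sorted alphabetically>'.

Contributions: A=131, B=131, C=38
Pot levels (distinct totals of non-folded players): 38, 131
Layer 1-38: 38 each from A, B, C = 38*3 = 114 chips; eligible A, B, C
Layer 39-131: 93 each from A, B = 93*2 = 186 chips; eligible A, B

Pot 1: 114 chips, eligible: A, B, C
Pot 2: 186 chips, eligible: A, B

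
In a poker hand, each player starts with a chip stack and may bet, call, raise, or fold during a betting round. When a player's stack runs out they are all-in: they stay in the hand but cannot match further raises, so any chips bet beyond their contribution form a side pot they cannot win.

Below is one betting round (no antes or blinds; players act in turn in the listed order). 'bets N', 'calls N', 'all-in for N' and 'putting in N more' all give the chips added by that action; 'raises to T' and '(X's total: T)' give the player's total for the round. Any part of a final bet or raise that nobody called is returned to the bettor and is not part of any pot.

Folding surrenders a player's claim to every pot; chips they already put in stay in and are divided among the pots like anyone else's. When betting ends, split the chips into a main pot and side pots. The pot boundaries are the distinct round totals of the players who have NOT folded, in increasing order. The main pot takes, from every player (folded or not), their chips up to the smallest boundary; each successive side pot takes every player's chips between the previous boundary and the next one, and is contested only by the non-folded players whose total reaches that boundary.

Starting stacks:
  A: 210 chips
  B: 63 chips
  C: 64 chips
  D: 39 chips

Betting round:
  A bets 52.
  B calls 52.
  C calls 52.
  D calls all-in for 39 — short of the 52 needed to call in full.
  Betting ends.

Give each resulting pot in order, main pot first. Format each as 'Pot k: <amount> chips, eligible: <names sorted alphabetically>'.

Contributions: A=52, B=52, C=52, D=39
Pot levels (distinct totals of non-folded players): 39, 52
Layer 1-39: 39 each from A, B, C, D = 39*4 = 156 chips; eligible A, B, C, D
Layer 40-52: 13 each from A, B, C = 13*3 = 39 chips; eligible A, B, C

Pot 1: 156 chips, eligible: A, B, C, D
Pot 2: 39 chips, eligible: A, B, C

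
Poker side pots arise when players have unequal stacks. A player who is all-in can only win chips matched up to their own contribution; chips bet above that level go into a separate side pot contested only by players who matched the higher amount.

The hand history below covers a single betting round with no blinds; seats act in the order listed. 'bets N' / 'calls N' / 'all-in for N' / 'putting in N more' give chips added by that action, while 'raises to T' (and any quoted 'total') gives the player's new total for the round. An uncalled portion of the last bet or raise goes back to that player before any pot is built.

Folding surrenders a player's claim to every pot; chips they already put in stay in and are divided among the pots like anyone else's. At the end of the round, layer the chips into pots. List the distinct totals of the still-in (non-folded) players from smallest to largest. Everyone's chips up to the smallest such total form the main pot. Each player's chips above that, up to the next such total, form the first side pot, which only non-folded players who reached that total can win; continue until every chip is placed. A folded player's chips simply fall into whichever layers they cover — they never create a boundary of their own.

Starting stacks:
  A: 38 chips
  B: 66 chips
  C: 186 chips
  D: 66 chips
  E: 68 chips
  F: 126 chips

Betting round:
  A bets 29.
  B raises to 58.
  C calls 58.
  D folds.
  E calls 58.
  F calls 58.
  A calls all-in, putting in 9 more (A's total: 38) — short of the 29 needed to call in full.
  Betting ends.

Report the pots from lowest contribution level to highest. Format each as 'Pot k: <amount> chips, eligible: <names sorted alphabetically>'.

Contributions: A=38, B=58, C=58, E=58, F=58
Folded: D
Pot levels (distinct totals of non-folded players): 38, 58
Layer 1-38: 38 each from A, B, C, E, F = 38*5 = 190 chips; eligible A, B, C, E, F
Layer 39-58: 20 each from B, C, E, F = 20*4 = 80 chips; eligible B, C, E, F

Pot 1: 190 chips, eligible: A, B, C, E, F
Pot 2: 80 chips, eligible: B, C, E, F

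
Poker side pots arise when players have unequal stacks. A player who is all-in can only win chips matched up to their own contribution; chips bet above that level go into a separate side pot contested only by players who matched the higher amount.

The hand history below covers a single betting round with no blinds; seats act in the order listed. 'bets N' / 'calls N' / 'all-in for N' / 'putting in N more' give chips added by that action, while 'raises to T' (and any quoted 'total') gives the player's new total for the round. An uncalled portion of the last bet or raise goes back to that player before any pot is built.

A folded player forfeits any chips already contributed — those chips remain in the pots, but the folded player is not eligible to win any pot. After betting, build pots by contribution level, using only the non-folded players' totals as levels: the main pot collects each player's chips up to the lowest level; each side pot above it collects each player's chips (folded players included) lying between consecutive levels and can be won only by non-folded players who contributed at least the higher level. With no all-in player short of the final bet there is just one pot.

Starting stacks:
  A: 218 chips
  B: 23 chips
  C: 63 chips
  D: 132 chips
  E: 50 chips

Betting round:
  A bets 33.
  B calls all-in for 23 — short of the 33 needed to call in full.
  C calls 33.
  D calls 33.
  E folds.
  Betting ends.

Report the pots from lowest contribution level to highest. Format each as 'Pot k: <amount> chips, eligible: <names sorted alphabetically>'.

Pot 1: 92 chips, eligible: A, B, C, D
Pot 2: 30 chips, eligible: A, C, D

Derivation:
Contributions: A=33, B=23, C=33, D=33
Folded: E
Pot levels (distinct totals of non-folded players): 23, 33
Layer 1-23: 23 each from A, B, C, D = 23*4 = 92 chips; eligible A, B, C, D
Layer 24-33: 10 each from A, C, D = 10*3 = 30 chips; eligible A, C, D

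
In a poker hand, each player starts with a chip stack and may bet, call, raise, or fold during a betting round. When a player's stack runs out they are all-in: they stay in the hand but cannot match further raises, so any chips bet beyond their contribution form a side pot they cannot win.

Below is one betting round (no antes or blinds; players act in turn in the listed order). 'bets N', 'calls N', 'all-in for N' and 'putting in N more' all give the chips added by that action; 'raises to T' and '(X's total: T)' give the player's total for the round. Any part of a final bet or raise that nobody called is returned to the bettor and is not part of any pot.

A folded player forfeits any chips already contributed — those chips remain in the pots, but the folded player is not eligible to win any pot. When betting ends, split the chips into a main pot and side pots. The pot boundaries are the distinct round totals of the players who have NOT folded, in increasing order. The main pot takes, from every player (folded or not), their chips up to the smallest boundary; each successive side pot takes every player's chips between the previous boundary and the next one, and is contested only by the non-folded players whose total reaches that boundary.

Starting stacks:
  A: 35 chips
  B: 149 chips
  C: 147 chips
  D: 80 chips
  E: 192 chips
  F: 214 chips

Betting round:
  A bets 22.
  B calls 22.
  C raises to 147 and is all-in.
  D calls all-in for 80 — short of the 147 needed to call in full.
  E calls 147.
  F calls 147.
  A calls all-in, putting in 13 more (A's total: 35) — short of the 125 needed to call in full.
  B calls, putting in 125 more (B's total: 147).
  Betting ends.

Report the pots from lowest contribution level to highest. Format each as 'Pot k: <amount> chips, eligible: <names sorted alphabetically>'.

Contributions: A=35, B=147, C=147, D=80, E=147, F=147
Pot levels (distinct totals of non-folded players): 35, 80, 147
Layer 1-35: 35 each from A, B, C, D, E, F = 35*6 = 210 chips; eligible A, B, C, D, E, F
Layer 36-80: 45 each from B, C, D, E, F = 45*5 = 225 chips; eligible B, C, D, E, F
Layer 81-147: 67 each from B, C, E, F = 67*4 = 268 chips; eligible B, C, E, F

Pot 1: 210 chips, eligible: A, B, C, D, E, F
Pot 2: 225 chips, eligible: B, C, D, E, F
Pot 3: 268 chips, eligible: B, C, E, F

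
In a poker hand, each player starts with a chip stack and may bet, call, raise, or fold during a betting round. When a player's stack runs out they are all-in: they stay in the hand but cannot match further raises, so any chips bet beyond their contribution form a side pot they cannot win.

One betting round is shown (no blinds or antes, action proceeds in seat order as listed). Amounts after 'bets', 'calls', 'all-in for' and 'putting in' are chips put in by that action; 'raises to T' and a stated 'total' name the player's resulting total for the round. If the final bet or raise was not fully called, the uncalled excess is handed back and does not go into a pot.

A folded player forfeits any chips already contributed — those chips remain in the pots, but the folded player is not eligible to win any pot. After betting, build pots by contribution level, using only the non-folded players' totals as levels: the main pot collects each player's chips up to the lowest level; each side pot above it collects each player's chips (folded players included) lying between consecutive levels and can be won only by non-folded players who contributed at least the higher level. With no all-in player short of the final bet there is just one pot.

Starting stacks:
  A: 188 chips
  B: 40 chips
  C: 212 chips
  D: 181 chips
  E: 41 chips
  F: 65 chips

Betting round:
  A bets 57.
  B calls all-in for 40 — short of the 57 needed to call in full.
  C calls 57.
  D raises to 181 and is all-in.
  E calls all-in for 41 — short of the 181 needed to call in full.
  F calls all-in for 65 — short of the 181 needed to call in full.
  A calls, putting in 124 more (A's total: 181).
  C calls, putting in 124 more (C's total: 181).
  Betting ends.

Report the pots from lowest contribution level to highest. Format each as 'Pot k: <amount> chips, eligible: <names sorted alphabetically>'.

Pot 1: 240 chips, eligible: A, B, C, D, E, F
Pot 2: 5 chips, eligible: A, C, D, E, F
Pot 3: 96 chips, eligible: A, C, D, F
Pot 4: 348 chips, eligible: A, C, D

Derivation:
Contributions: A=181, B=40, C=181, D=181, E=41, F=65
Pot levels (distinct totals of non-folded players): 40, 41, 65, 181
Layer 1-40: 40 each from A, B, C, D, E, F = 40*6 = 240 chips; eligible A, B, C, D, E, F
Layer 41-41: 1 each from A, C, D, E, F = 1*5 = 5 chips; eligible A, C, D, E, F
Layer 42-65: 24 each from A, C, D, F = 24*4 = 96 chips; eligible A, C, D, F
Layer 66-181: 116 each from A, C, D = 116*3 = 348 chips; eligible A, C, D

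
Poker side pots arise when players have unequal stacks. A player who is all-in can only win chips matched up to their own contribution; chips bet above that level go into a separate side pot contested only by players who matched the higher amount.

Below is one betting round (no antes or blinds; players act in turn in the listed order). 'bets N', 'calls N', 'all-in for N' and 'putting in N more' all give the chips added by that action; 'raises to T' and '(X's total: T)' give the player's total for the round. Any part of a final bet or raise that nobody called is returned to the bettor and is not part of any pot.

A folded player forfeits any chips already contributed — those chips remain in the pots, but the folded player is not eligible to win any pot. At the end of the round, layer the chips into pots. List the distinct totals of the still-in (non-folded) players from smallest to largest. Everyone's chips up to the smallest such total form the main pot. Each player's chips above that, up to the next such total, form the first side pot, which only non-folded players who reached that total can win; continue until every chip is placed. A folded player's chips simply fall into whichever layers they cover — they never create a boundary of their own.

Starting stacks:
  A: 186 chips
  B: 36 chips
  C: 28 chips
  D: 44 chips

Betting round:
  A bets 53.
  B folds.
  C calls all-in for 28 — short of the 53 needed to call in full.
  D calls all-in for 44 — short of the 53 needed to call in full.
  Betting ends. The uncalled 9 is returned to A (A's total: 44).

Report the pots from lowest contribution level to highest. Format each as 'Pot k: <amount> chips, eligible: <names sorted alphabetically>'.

Contributions (after 9 returned to A): A=44, C=28, D=44
Folded: B
Pot levels (distinct totals of non-folded players): 28, 44
Layer 1-28: 28 each from A, C, D = 28*3 = 84 chips; eligible A, C, D
Layer 29-44: 16 each from A, D = 16*2 = 32 chips; eligible A, D

Pot 1: 84 chips, eligible: A, C, D
Pot 2: 32 chips, eligible: A, D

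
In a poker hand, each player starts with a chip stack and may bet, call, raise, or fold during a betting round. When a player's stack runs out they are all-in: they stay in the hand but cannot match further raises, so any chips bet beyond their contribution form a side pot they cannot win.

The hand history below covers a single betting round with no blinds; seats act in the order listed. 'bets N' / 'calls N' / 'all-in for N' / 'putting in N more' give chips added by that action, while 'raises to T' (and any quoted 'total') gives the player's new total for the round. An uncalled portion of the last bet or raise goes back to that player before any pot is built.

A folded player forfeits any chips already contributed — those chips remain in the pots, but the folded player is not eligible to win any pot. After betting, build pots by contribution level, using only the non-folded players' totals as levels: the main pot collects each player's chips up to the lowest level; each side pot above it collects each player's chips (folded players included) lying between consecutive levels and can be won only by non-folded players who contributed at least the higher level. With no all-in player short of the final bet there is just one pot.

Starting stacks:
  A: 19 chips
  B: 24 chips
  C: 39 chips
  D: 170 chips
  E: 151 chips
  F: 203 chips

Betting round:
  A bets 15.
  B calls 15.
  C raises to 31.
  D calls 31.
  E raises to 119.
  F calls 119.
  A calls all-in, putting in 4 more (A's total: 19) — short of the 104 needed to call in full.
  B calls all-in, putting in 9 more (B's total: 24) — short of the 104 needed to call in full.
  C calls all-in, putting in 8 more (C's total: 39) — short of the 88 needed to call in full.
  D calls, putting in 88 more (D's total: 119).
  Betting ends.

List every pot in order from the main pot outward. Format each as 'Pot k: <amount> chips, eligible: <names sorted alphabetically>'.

Contributions: A=19, B=24, C=39, D=119, E=119, F=119
Pot levels (distinct totals of non-folded players): 19, 24, 39, 119
Layer 1-19: 19 each from A, B, C, D, E, F = 19*6 = 114 chips; eligible A, B, C, D, E, F
Layer 20-24: 5 each from B, C, D, E, F = 5*5 = 25 chips; eligible B, C, D, E, F
Layer 25-39: 15 each from C, D, E, F = 15*4 = 60 chips; eligible C, D, E, F
Layer 40-119: 80 each from D, E, F = 80*3 = 240 chips; eligible D, E, F

Pot 1: 114 chips, eligible: A, B, C, D, E, F
Pot 2: 25 chips, eligible: B, C, D, E, F
Pot 3: 60 chips, eligible: C, D, E, F
Pot 4: 240 chips, eligible: D, E, F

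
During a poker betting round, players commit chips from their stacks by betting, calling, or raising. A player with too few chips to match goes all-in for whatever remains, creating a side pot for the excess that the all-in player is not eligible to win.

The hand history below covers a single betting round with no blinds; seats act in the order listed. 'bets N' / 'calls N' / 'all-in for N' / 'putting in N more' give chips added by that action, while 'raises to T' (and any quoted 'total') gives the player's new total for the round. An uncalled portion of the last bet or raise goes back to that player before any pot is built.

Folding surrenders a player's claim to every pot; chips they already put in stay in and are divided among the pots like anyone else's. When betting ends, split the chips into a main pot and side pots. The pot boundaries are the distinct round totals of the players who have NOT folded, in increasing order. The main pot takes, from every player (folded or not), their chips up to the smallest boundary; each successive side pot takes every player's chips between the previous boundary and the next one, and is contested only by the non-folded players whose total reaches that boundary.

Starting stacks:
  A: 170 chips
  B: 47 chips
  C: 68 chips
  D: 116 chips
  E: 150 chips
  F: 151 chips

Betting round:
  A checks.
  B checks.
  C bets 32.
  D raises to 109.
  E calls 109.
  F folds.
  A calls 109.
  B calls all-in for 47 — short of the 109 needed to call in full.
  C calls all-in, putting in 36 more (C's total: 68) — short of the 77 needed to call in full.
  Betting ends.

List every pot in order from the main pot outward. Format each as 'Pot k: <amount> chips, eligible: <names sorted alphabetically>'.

Contributions: A=109, B=47, C=68, D=109, E=109
Folded: F
Pot levels (distinct totals of non-folded players): 47, 68, 109
Layer 1-47: 47 each from A, B, C, D, E = 47*5 = 235 chips; eligible A, B, C, D, E
Layer 48-68: 21 each from A, C, D, E = 21*4 = 84 chips; eligible A, C, D, E
Layer 69-109: 41 each from A, D, E = 41*3 = 123 chips; eligible A, D, E

Pot 1: 235 chips, eligible: A, B, C, D, E
Pot 2: 84 chips, eligible: A, C, D, E
Pot 3: 123 chips, eligible: A, D, E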